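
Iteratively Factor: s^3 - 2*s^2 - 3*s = (s + 1)*(s^2 - 3*s) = s*(s + 1)*(s - 3)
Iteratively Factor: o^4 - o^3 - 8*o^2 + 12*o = (o - 2)*(o^3 + o^2 - 6*o) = (o - 2)*(o + 3)*(o^2 - 2*o) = (o - 2)^2*(o + 3)*(o)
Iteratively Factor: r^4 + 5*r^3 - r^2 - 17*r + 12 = (r + 4)*(r^3 + r^2 - 5*r + 3) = (r + 3)*(r + 4)*(r^2 - 2*r + 1) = (r - 1)*(r + 3)*(r + 4)*(r - 1)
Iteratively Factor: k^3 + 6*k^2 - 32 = (k + 4)*(k^2 + 2*k - 8) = (k - 2)*(k + 4)*(k + 4)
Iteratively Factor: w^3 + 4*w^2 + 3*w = (w)*(w^2 + 4*w + 3) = w*(w + 1)*(w + 3)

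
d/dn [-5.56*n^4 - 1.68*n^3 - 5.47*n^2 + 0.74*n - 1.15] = -22.24*n^3 - 5.04*n^2 - 10.94*n + 0.74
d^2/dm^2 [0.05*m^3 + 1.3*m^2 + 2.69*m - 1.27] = 0.3*m + 2.6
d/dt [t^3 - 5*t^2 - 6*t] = 3*t^2 - 10*t - 6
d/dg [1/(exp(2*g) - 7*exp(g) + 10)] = (7 - 2*exp(g))*exp(g)/(exp(2*g) - 7*exp(g) + 10)^2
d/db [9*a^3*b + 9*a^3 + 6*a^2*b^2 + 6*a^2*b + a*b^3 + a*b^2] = a*(9*a^2 + 12*a*b + 6*a + 3*b^2 + 2*b)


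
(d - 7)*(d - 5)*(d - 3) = d^3 - 15*d^2 + 71*d - 105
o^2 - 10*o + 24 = (o - 6)*(o - 4)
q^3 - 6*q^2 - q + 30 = (q - 5)*(q - 3)*(q + 2)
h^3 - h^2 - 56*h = h*(h - 8)*(h + 7)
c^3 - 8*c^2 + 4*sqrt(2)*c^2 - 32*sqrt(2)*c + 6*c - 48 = (c - 8)*(c + sqrt(2))*(c + 3*sqrt(2))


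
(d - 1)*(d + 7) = d^2 + 6*d - 7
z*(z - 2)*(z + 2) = z^3 - 4*z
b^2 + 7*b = b*(b + 7)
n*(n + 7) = n^2 + 7*n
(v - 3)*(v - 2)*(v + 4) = v^3 - v^2 - 14*v + 24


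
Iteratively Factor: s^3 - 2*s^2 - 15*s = (s)*(s^2 - 2*s - 15) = s*(s + 3)*(s - 5)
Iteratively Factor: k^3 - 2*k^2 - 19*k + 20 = (k - 5)*(k^2 + 3*k - 4) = (k - 5)*(k - 1)*(k + 4)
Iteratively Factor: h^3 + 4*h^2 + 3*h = (h + 1)*(h^2 + 3*h) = h*(h + 1)*(h + 3)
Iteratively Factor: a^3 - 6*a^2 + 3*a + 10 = (a - 5)*(a^2 - a - 2) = (a - 5)*(a - 2)*(a + 1)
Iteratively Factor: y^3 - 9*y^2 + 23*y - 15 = (y - 3)*(y^2 - 6*y + 5) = (y - 3)*(y - 1)*(y - 5)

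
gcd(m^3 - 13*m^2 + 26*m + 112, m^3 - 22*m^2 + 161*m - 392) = m^2 - 15*m + 56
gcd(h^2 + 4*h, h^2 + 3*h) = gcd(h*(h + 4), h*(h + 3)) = h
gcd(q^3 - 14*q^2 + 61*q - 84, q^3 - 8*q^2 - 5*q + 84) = q^2 - 11*q + 28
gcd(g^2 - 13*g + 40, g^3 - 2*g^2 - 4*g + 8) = 1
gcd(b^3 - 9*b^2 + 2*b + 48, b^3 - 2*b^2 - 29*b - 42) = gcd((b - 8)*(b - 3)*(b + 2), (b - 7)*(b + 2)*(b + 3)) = b + 2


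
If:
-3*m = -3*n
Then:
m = n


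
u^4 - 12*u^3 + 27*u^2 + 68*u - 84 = (u - 7)*(u - 6)*(u - 1)*(u + 2)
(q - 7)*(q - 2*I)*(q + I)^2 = q^4 - 7*q^3 + 3*q^2 - 21*q + 2*I*q - 14*I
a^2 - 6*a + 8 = (a - 4)*(a - 2)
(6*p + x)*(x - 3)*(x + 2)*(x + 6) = 6*p*x^3 + 30*p*x^2 - 72*p*x - 216*p + x^4 + 5*x^3 - 12*x^2 - 36*x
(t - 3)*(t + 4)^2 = t^3 + 5*t^2 - 8*t - 48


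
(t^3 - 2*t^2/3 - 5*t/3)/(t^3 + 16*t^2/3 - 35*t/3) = (t + 1)/(t + 7)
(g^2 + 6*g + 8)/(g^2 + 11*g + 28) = (g + 2)/(g + 7)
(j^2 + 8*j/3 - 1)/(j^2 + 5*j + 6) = (j - 1/3)/(j + 2)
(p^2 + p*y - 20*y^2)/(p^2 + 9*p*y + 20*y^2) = (p - 4*y)/(p + 4*y)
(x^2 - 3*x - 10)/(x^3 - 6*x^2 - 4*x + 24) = (x - 5)/(x^2 - 8*x + 12)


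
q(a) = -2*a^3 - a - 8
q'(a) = -6*a^2 - 1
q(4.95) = -255.52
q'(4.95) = -148.02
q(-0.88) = -5.76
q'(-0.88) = -5.65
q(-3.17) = 58.88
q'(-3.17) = -61.29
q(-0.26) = -7.70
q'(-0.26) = -1.41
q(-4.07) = 130.91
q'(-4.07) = -100.39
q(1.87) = -22.95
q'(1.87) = -21.98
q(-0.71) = -6.57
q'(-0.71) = -4.02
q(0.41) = -8.55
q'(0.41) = -2.01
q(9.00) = -1475.00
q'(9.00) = -487.00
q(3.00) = -65.00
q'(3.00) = -55.00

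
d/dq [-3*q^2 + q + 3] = 1 - 6*q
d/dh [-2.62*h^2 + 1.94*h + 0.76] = 1.94 - 5.24*h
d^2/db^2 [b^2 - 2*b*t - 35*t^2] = 2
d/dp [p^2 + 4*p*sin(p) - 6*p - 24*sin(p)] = 4*p*cos(p) + 2*p + 4*sin(p) - 24*cos(p) - 6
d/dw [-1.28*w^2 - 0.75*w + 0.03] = -2.56*w - 0.75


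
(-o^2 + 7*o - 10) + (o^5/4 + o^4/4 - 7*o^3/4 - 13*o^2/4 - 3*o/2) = o^5/4 + o^4/4 - 7*o^3/4 - 17*o^2/4 + 11*o/2 - 10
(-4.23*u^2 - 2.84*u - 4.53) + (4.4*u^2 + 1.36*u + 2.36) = 0.17*u^2 - 1.48*u - 2.17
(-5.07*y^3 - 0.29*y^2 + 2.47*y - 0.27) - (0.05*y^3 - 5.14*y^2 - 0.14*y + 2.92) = -5.12*y^3 + 4.85*y^2 + 2.61*y - 3.19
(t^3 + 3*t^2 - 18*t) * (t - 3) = t^4 - 27*t^2 + 54*t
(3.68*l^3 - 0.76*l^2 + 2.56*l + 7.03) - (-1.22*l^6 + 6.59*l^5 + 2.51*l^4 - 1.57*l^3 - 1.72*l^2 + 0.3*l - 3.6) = 1.22*l^6 - 6.59*l^5 - 2.51*l^4 + 5.25*l^3 + 0.96*l^2 + 2.26*l + 10.63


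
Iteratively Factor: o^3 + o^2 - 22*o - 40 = (o + 4)*(o^2 - 3*o - 10) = (o - 5)*(o + 4)*(o + 2)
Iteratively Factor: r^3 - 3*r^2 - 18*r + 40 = (r - 5)*(r^2 + 2*r - 8) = (r - 5)*(r - 2)*(r + 4)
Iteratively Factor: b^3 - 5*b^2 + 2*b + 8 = (b + 1)*(b^2 - 6*b + 8) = (b - 4)*(b + 1)*(b - 2)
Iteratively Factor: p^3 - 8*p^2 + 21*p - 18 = (p - 3)*(p^2 - 5*p + 6) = (p - 3)*(p - 2)*(p - 3)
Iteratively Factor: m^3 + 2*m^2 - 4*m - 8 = (m - 2)*(m^2 + 4*m + 4) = (m - 2)*(m + 2)*(m + 2)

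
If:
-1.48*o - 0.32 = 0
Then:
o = -0.22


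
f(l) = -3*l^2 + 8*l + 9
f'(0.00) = 8.00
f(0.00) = 9.00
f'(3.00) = -10.00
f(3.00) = 6.00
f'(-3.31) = 27.86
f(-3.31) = -50.35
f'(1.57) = -1.42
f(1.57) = 14.17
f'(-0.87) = 13.22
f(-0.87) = -0.23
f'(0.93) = 2.42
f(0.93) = 13.85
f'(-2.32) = 21.92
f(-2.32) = -25.71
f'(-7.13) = 50.78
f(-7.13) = -200.55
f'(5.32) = -23.92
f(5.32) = -33.35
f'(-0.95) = 13.70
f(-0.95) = -1.31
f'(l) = 8 - 6*l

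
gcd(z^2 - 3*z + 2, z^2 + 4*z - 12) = z - 2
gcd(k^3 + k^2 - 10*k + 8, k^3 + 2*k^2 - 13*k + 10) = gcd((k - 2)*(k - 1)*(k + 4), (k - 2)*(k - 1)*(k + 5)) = k^2 - 3*k + 2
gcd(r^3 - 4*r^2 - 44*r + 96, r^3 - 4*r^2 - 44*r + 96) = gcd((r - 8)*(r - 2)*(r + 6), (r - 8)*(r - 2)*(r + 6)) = r^3 - 4*r^2 - 44*r + 96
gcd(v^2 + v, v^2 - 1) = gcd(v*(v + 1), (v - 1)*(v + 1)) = v + 1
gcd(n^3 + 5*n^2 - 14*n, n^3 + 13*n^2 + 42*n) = n^2 + 7*n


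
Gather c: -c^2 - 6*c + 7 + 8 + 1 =-c^2 - 6*c + 16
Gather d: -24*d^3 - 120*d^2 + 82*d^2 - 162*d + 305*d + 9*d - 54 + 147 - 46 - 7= -24*d^3 - 38*d^2 + 152*d + 40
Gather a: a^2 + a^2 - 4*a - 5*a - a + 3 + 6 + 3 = 2*a^2 - 10*a + 12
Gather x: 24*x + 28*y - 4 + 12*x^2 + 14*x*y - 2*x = 12*x^2 + x*(14*y + 22) + 28*y - 4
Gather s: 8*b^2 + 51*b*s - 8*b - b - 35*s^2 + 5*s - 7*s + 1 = 8*b^2 - 9*b - 35*s^2 + s*(51*b - 2) + 1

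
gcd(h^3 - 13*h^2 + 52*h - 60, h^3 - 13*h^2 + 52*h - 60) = h^3 - 13*h^2 + 52*h - 60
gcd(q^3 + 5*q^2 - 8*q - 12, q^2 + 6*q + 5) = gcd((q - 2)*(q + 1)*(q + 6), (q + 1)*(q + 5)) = q + 1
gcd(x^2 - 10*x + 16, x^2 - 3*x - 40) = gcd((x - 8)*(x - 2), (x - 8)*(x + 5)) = x - 8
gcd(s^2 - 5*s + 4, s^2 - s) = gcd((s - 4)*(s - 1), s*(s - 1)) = s - 1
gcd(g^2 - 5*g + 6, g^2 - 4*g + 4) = g - 2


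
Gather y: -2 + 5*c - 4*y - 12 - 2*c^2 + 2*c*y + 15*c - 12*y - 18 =-2*c^2 + 20*c + y*(2*c - 16) - 32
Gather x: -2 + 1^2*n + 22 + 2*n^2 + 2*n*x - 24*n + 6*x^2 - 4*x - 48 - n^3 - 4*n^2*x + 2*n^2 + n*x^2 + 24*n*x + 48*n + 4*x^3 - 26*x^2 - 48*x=-n^3 + 4*n^2 + 25*n + 4*x^3 + x^2*(n - 20) + x*(-4*n^2 + 26*n - 52) - 28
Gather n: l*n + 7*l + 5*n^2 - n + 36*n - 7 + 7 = 7*l + 5*n^2 + n*(l + 35)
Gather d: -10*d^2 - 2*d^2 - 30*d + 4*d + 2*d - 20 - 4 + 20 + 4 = -12*d^2 - 24*d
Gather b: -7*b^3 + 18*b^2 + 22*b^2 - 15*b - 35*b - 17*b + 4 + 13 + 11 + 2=-7*b^3 + 40*b^2 - 67*b + 30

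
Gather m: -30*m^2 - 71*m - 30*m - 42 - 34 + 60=-30*m^2 - 101*m - 16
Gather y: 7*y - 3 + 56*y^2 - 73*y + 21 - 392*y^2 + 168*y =-336*y^2 + 102*y + 18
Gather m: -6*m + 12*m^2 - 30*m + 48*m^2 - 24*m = 60*m^2 - 60*m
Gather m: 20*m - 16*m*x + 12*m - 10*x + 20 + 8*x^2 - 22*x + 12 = m*(32 - 16*x) + 8*x^2 - 32*x + 32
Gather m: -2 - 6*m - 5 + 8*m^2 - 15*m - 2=8*m^2 - 21*m - 9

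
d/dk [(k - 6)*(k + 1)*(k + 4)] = 3*k^2 - 2*k - 26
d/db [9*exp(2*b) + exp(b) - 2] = (18*exp(b) + 1)*exp(b)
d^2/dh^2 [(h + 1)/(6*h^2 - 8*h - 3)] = 4*((1 - 9*h)*(-6*h^2 + 8*h + 3) - 8*(h + 1)*(3*h - 2)^2)/(-6*h^2 + 8*h + 3)^3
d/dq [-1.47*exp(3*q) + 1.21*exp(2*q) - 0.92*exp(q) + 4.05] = (-4.41*exp(2*q) + 2.42*exp(q) - 0.92)*exp(q)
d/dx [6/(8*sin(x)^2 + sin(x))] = -(96/tan(x) + 6*cos(x)/sin(x)^2)/(8*sin(x) + 1)^2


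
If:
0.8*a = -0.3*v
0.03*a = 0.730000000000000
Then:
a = 24.33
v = -64.89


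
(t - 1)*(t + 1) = t^2 - 1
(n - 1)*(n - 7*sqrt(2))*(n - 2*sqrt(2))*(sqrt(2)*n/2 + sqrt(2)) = sqrt(2)*n^4/2 - 9*n^3 + sqrt(2)*n^3/2 - 9*n^2 + 13*sqrt(2)*n^2 + 18*n + 14*sqrt(2)*n - 28*sqrt(2)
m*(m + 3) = m^2 + 3*m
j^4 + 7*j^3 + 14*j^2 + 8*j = j*(j + 1)*(j + 2)*(j + 4)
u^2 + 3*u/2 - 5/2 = (u - 1)*(u + 5/2)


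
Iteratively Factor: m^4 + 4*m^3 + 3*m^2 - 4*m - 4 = (m - 1)*(m^3 + 5*m^2 + 8*m + 4) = (m - 1)*(m + 2)*(m^2 + 3*m + 2) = (m - 1)*(m + 1)*(m + 2)*(m + 2)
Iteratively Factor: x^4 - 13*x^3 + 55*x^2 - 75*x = (x - 5)*(x^3 - 8*x^2 + 15*x) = x*(x - 5)*(x^2 - 8*x + 15) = x*(x - 5)*(x - 3)*(x - 5)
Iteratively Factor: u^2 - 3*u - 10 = (u - 5)*(u + 2)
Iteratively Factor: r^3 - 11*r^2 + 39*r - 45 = (r - 3)*(r^2 - 8*r + 15) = (r - 3)^2*(r - 5)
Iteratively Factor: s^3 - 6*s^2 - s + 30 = (s - 3)*(s^2 - 3*s - 10) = (s - 3)*(s + 2)*(s - 5)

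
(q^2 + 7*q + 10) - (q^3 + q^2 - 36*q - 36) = -q^3 + 43*q + 46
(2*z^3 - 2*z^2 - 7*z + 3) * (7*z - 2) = 14*z^4 - 18*z^3 - 45*z^2 + 35*z - 6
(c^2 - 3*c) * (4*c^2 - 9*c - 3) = 4*c^4 - 21*c^3 + 24*c^2 + 9*c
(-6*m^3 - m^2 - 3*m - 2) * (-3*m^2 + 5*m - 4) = 18*m^5 - 27*m^4 + 28*m^3 - 5*m^2 + 2*m + 8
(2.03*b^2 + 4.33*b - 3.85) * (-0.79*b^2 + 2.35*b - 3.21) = -1.6037*b^4 + 1.3498*b^3 + 6.7007*b^2 - 22.9468*b + 12.3585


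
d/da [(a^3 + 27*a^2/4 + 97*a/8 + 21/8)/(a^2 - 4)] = (8*a^4 - 193*a^2 - 474*a - 388)/(8*(a^4 - 8*a^2 + 16))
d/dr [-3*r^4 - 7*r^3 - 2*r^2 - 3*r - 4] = -12*r^3 - 21*r^2 - 4*r - 3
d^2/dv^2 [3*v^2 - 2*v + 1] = 6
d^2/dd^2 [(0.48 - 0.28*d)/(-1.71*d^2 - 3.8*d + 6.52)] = ((0.28*d - 0.48)*(3.42*d + 3.8)*(6.84*d + 7.6) - (2.8728*d + 0.4864)*(1.71*d^2 + 3.8*d - 6.52))/(1.71*d^2 + 3.8*d - 6.52)^3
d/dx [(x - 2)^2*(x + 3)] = (x - 2)*(3*x + 4)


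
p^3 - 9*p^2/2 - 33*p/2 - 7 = (p - 7)*(p + 1/2)*(p + 2)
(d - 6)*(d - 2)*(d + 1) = d^3 - 7*d^2 + 4*d + 12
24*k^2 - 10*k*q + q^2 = (-6*k + q)*(-4*k + q)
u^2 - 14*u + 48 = (u - 8)*(u - 6)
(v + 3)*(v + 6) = v^2 + 9*v + 18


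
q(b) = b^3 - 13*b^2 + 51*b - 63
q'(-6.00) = 315.00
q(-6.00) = -1053.00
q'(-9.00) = 528.00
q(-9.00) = -2304.00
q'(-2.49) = 134.34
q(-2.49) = -286.03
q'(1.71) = 15.31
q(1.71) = -8.80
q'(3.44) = -2.94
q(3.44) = -0.69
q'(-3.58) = 182.53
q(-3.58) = -458.08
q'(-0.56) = 66.50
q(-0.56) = -95.81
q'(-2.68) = 142.23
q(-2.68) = -312.30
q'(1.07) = 26.61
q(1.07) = -22.09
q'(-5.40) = 278.88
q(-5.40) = -874.94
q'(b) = 3*b^2 - 26*b + 51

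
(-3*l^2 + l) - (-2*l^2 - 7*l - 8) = -l^2 + 8*l + 8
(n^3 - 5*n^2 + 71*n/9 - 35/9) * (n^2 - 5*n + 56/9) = n^5 - 10*n^4 + 352*n^3/9 - 670*n^2/9 + 5551*n/81 - 1960/81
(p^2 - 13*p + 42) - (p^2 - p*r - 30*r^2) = p*r - 13*p + 30*r^2 + 42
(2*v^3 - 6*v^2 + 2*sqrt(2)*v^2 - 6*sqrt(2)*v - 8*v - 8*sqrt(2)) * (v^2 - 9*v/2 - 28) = 2*v^5 - 15*v^4 + 2*sqrt(2)*v^4 - 37*v^3 - 15*sqrt(2)*v^3 - 37*sqrt(2)*v^2 + 204*v^2 + 224*v + 204*sqrt(2)*v + 224*sqrt(2)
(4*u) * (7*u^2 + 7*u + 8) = 28*u^3 + 28*u^2 + 32*u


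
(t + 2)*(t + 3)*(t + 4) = t^3 + 9*t^2 + 26*t + 24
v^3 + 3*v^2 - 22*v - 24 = (v - 4)*(v + 1)*(v + 6)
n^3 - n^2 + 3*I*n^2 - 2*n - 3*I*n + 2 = (n - 1)*(n + I)*(n + 2*I)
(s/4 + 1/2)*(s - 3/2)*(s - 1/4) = s^3/4 + s^2/16 - 25*s/32 + 3/16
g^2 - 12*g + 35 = (g - 7)*(g - 5)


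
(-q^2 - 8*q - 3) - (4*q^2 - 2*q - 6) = -5*q^2 - 6*q + 3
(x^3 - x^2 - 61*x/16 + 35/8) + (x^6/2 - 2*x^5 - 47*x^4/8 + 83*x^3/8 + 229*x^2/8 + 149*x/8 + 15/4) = x^6/2 - 2*x^5 - 47*x^4/8 + 91*x^3/8 + 221*x^2/8 + 237*x/16 + 65/8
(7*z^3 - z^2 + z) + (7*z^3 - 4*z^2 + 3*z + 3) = 14*z^3 - 5*z^2 + 4*z + 3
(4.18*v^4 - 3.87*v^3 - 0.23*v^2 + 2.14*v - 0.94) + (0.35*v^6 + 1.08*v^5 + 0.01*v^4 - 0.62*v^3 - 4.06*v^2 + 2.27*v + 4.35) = 0.35*v^6 + 1.08*v^5 + 4.19*v^4 - 4.49*v^3 - 4.29*v^2 + 4.41*v + 3.41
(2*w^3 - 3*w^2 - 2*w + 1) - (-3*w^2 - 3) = 2*w^3 - 2*w + 4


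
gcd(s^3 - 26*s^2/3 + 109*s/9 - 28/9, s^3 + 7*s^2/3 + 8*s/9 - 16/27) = s - 1/3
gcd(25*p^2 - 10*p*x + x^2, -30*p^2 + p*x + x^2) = -5*p + x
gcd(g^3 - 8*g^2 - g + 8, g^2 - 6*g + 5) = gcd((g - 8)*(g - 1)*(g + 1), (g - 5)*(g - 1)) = g - 1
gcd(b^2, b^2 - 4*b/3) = b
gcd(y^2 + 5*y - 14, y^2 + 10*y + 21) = y + 7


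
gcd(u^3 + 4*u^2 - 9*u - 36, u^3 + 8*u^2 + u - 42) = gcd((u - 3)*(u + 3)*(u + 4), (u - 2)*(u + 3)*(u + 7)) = u + 3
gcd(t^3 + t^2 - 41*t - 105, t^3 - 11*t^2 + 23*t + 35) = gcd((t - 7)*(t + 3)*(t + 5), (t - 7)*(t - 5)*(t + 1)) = t - 7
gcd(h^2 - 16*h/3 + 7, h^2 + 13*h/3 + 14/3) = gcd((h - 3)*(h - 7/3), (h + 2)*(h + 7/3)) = 1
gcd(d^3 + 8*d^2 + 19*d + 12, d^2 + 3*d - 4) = d + 4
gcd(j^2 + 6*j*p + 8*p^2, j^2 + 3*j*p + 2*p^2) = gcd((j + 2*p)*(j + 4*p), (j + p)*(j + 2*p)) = j + 2*p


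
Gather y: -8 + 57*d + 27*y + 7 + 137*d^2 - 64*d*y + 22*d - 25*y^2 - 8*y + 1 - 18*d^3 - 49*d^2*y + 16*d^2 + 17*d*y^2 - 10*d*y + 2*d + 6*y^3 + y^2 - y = -18*d^3 + 153*d^2 + 81*d + 6*y^3 + y^2*(17*d - 24) + y*(-49*d^2 - 74*d + 18)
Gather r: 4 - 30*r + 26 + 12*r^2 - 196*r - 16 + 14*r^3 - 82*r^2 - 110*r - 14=14*r^3 - 70*r^2 - 336*r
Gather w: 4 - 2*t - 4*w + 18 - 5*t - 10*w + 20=-7*t - 14*w + 42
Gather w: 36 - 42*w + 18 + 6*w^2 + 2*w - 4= 6*w^2 - 40*w + 50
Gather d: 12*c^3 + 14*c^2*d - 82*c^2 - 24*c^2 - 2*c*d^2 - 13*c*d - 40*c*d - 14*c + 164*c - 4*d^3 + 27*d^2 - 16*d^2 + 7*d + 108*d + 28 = 12*c^3 - 106*c^2 + 150*c - 4*d^3 + d^2*(11 - 2*c) + d*(14*c^2 - 53*c + 115) + 28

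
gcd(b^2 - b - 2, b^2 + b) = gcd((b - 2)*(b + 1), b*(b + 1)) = b + 1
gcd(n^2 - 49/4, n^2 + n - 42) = 1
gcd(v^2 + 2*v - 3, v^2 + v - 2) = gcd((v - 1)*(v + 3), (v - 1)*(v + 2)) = v - 1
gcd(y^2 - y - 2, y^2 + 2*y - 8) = y - 2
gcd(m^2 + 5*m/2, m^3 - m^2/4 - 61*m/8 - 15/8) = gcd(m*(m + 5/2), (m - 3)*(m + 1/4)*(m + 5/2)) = m + 5/2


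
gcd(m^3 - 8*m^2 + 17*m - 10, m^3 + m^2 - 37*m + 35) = m^2 - 6*m + 5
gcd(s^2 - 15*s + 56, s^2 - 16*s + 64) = s - 8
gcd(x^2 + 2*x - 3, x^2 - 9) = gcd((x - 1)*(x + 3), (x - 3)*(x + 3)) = x + 3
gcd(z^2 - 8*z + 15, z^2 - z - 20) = z - 5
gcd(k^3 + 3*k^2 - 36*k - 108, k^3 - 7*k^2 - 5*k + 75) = k + 3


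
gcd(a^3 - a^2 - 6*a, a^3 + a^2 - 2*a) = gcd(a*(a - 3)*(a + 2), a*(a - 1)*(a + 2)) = a^2 + 2*a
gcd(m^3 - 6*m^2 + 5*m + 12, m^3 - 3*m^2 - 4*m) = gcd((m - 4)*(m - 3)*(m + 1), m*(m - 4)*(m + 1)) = m^2 - 3*m - 4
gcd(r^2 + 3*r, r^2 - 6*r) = r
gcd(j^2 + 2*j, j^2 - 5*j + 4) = 1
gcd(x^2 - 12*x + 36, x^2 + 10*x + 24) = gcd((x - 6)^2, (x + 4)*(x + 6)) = 1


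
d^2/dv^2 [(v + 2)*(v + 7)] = 2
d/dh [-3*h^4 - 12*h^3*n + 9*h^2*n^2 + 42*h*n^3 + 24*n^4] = -12*h^3 - 36*h^2*n + 18*h*n^2 + 42*n^3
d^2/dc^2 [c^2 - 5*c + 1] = 2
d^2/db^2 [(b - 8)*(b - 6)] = 2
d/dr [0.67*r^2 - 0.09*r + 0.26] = 1.34*r - 0.09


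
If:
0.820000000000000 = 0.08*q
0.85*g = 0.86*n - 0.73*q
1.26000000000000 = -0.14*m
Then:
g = 1.01176470588235*n - 8.80294117647059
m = -9.00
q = 10.25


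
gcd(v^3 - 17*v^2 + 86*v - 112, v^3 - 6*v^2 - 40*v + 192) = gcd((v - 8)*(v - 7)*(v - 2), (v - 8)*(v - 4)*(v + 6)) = v - 8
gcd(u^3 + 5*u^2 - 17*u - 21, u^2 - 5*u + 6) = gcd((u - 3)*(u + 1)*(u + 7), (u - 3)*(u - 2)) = u - 3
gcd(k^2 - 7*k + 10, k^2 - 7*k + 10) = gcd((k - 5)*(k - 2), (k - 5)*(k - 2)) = k^2 - 7*k + 10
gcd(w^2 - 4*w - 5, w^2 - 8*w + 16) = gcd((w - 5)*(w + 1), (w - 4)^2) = 1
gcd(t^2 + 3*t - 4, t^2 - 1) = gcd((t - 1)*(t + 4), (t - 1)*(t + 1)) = t - 1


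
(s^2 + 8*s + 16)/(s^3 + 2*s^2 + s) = (s^2 + 8*s + 16)/(s*(s^2 + 2*s + 1))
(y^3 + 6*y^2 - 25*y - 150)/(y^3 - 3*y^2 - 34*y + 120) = (y + 5)/(y - 4)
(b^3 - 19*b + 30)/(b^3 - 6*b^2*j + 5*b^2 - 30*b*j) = (b^2 - 5*b + 6)/(b*(b - 6*j))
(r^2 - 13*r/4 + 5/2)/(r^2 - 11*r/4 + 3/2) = (4*r - 5)/(4*r - 3)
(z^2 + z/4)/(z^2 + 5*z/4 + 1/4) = z/(z + 1)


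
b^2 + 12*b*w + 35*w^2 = (b + 5*w)*(b + 7*w)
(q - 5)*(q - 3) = q^2 - 8*q + 15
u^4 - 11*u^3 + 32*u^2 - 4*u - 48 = (u - 6)*(u - 4)*(u - 2)*(u + 1)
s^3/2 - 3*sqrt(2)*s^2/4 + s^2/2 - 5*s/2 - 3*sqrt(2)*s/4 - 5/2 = (s/2 + sqrt(2)/2)*(s + 1)*(s - 5*sqrt(2)/2)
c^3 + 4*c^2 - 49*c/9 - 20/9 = (c - 4/3)*(c + 1/3)*(c + 5)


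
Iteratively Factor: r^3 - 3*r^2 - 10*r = (r)*(r^2 - 3*r - 10) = r*(r + 2)*(r - 5)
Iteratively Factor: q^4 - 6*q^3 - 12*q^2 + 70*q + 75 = (q - 5)*(q^3 - q^2 - 17*q - 15) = (q - 5)*(q + 1)*(q^2 - 2*q - 15) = (q - 5)^2*(q + 1)*(q + 3)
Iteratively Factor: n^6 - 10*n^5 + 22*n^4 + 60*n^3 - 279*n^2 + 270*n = (n - 5)*(n^5 - 5*n^4 - 3*n^3 + 45*n^2 - 54*n) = (n - 5)*(n - 3)*(n^4 - 2*n^3 - 9*n^2 + 18*n) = (n - 5)*(n - 3)*(n + 3)*(n^3 - 5*n^2 + 6*n) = (n - 5)*(n - 3)*(n - 2)*(n + 3)*(n^2 - 3*n) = (n - 5)*(n - 3)^2*(n - 2)*(n + 3)*(n)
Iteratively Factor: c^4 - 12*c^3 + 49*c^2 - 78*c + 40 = (c - 4)*(c^3 - 8*c^2 + 17*c - 10) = (c - 4)*(c - 2)*(c^2 - 6*c + 5) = (c - 4)*(c - 2)*(c - 1)*(c - 5)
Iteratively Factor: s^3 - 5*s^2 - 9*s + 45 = (s + 3)*(s^2 - 8*s + 15) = (s - 5)*(s + 3)*(s - 3)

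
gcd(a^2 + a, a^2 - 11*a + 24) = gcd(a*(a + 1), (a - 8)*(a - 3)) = 1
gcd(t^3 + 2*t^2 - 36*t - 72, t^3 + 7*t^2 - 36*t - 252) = t^2 - 36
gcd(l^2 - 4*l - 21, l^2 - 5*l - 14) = l - 7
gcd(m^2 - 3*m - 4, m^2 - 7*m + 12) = m - 4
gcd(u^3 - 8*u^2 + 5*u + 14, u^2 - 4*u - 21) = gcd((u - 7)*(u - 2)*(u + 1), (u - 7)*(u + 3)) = u - 7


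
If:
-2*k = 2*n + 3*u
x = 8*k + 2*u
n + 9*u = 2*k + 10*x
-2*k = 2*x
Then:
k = 0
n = 0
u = 0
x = 0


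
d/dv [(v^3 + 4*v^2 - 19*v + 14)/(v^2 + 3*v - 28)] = (v^2 - 8*v + 10)/(v^2 - 8*v + 16)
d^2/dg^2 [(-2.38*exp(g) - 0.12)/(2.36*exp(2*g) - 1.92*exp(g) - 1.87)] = (-13.255648*exp(4*g) - 13.457664*exp(3*g) - 61.389264*exp(2*g) + 5.984448*exp(g) - 7.891774)*exp(g)/(13.144256*exp(6*g) - 32.080896*exp(5*g) - 5.145744*exp(4*g) + 43.762176*exp(3*g) + 4.077348*exp(2*g) - 20.142144*exp(g) - 6.539203)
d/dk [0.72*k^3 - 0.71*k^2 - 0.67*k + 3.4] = 2.16*k^2 - 1.42*k - 0.67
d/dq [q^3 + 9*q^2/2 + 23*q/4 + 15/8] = 3*q^2 + 9*q + 23/4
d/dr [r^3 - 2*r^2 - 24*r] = 3*r^2 - 4*r - 24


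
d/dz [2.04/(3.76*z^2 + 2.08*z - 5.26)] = (-15.3408*z - 4.2432)/(3.76*z^2 + 2.08*z - 5.26)^2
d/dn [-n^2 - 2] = -2*n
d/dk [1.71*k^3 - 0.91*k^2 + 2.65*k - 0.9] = 5.13*k^2 - 1.82*k + 2.65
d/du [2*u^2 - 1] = 4*u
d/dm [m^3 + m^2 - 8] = m*(3*m + 2)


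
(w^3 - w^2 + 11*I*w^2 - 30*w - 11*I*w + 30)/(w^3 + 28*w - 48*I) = (w^2 + w*(-1 + 5*I) - 5*I)/(w^2 - 6*I*w - 8)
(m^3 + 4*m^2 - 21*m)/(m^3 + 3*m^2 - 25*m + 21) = m/(m - 1)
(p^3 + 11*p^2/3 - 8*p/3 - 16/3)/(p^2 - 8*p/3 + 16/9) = 3*(p^2 + 5*p + 4)/(3*p - 4)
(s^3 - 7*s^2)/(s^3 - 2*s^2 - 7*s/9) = 9*s*(7 - s)/(-9*s^2 + 18*s + 7)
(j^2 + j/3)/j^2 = (j + 1/3)/j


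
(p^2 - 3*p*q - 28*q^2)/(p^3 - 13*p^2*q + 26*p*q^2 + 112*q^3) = (p + 4*q)/(p^2 - 6*p*q - 16*q^2)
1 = 1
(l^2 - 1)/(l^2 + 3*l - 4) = (l + 1)/(l + 4)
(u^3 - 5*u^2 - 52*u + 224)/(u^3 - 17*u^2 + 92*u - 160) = (u + 7)/(u - 5)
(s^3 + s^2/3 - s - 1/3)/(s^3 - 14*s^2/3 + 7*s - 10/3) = (3*s^2 + 4*s + 1)/(3*s^2 - 11*s + 10)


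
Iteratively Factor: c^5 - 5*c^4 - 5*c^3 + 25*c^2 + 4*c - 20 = (c + 2)*(c^4 - 7*c^3 + 9*c^2 + 7*c - 10) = (c - 5)*(c + 2)*(c^3 - 2*c^2 - c + 2) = (c - 5)*(c - 1)*(c + 2)*(c^2 - c - 2) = (c - 5)*(c - 1)*(c + 1)*(c + 2)*(c - 2)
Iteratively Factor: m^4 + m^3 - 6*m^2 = (m - 2)*(m^3 + 3*m^2) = (m - 2)*(m + 3)*(m^2) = m*(m - 2)*(m + 3)*(m)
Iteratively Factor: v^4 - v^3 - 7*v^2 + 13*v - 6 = (v - 1)*(v^3 - 7*v + 6) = (v - 1)*(v + 3)*(v^2 - 3*v + 2) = (v - 1)^2*(v + 3)*(v - 2)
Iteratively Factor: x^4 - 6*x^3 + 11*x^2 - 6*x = (x - 2)*(x^3 - 4*x^2 + 3*x) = (x - 2)*(x - 1)*(x^2 - 3*x) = x*(x - 2)*(x - 1)*(x - 3)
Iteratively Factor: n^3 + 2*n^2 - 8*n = (n)*(n^2 + 2*n - 8) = n*(n - 2)*(n + 4)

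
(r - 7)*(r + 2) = r^2 - 5*r - 14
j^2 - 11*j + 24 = (j - 8)*(j - 3)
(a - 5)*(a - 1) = a^2 - 6*a + 5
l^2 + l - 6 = (l - 2)*(l + 3)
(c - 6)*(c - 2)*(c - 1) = c^3 - 9*c^2 + 20*c - 12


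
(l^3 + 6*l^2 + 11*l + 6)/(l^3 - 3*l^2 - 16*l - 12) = (l + 3)/(l - 6)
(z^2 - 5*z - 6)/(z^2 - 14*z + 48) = (z + 1)/(z - 8)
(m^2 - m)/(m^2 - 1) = m/(m + 1)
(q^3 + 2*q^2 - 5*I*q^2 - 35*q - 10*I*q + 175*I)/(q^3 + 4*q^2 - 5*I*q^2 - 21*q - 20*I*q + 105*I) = (q - 5)/(q - 3)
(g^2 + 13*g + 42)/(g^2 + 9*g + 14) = (g + 6)/(g + 2)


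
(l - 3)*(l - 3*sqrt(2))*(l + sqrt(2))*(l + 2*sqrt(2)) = l^4 - 3*l^3 - 14*l^2 - 12*sqrt(2)*l + 42*l + 36*sqrt(2)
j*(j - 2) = j^2 - 2*j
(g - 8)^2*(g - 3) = g^3 - 19*g^2 + 112*g - 192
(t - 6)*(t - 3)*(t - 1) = t^3 - 10*t^2 + 27*t - 18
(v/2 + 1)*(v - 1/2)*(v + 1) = v^3/2 + 5*v^2/4 + v/4 - 1/2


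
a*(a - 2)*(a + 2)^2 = a^4 + 2*a^3 - 4*a^2 - 8*a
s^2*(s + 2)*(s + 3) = s^4 + 5*s^3 + 6*s^2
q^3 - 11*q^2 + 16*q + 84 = (q - 7)*(q - 6)*(q + 2)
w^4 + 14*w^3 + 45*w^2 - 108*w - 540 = (w - 3)*(w + 5)*(w + 6)^2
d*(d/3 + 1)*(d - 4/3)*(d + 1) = d^4/3 + 8*d^3/9 - 7*d^2/9 - 4*d/3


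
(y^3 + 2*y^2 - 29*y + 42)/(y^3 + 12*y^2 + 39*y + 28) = (y^2 - 5*y + 6)/(y^2 + 5*y + 4)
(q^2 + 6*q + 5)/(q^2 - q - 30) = (q + 1)/(q - 6)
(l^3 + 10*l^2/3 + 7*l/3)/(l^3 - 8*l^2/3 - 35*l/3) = (l + 1)/(l - 5)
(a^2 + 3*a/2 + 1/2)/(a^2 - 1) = (a + 1/2)/(a - 1)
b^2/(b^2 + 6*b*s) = b/(b + 6*s)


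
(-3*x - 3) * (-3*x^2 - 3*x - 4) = 9*x^3 + 18*x^2 + 21*x + 12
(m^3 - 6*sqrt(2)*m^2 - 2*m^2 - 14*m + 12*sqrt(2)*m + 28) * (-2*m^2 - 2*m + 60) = -2*m^5 + 2*m^4 + 12*sqrt(2)*m^4 - 12*sqrt(2)*m^3 + 92*m^3 - 384*sqrt(2)*m^2 - 148*m^2 - 896*m + 720*sqrt(2)*m + 1680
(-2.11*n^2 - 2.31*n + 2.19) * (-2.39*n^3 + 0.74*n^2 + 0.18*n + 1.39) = 5.0429*n^5 + 3.9595*n^4 - 7.3233*n^3 - 1.7281*n^2 - 2.8167*n + 3.0441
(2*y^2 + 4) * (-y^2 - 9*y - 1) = -2*y^4 - 18*y^3 - 6*y^2 - 36*y - 4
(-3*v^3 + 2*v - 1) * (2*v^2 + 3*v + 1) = -6*v^5 - 9*v^4 + v^3 + 4*v^2 - v - 1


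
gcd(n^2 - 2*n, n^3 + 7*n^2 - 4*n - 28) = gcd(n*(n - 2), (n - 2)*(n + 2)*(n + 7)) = n - 2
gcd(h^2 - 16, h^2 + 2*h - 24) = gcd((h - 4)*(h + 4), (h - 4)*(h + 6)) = h - 4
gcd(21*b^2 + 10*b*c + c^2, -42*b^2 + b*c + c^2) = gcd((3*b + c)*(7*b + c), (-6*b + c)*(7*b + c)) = 7*b + c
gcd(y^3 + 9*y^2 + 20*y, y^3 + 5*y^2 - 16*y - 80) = y^2 + 9*y + 20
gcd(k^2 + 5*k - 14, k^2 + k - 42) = k + 7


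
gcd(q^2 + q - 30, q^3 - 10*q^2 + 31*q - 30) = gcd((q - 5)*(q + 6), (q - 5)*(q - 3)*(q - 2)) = q - 5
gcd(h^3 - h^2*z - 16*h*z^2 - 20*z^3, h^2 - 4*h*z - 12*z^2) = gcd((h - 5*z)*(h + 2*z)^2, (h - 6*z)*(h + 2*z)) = h + 2*z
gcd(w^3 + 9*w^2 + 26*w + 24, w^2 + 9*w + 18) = w + 3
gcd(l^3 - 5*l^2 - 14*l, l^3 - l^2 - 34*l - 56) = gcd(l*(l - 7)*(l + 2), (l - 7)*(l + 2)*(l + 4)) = l^2 - 5*l - 14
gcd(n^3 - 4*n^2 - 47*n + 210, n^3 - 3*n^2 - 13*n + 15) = n - 5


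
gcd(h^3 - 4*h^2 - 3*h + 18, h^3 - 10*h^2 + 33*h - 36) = h^2 - 6*h + 9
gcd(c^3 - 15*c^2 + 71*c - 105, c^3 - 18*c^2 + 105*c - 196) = c - 7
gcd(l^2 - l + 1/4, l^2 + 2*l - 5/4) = l - 1/2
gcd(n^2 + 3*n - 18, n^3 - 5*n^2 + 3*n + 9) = n - 3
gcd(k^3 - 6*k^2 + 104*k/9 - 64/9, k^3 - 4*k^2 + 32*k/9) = k^2 - 4*k + 32/9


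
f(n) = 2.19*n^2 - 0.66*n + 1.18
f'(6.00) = 25.62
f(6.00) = 76.06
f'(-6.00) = -26.94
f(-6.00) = 83.98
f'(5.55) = 23.65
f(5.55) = 64.97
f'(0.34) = 0.83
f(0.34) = 1.21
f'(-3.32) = -15.20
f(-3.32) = 27.51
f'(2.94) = 12.22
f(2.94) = 18.17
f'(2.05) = 8.32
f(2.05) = 9.03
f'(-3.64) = -16.60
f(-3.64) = 32.60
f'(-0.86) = -4.43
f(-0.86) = 3.37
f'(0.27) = 0.52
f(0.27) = 1.16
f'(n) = 4.38*n - 0.66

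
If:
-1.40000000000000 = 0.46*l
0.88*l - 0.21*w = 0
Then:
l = -3.04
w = -12.75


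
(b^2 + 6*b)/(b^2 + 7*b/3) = 3*(b + 6)/(3*b + 7)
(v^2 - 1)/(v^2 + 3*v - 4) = (v + 1)/(v + 4)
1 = 1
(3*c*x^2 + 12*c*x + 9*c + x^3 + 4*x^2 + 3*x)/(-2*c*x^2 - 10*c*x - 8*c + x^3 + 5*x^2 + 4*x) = (3*c*x + 9*c + x^2 + 3*x)/(-2*c*x - 8*c + x^2 + 4*x)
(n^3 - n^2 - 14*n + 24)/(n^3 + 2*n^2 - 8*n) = (n - 3)/n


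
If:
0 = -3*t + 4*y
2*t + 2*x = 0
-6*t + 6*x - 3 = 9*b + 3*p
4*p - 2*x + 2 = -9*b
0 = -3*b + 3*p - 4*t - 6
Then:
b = -47/60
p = 5/4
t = 1/40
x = -1/40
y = 3/160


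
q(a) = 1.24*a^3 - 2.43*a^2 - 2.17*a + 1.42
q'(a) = 3.72*a^2 - 4.86*a - 2.17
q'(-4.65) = 100.86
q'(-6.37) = 179.73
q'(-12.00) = 591.83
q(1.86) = -3.04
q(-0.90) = 0.50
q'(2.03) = 3.29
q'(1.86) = 1.66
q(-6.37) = -403.87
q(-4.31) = -133.65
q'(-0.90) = 5.22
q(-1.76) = -9.05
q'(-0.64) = 2.46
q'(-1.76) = 17.91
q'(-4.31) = 87.88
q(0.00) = 1.42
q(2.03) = -2.63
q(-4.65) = -165.71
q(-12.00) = -2465.18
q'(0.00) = -2.17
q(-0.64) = 1.49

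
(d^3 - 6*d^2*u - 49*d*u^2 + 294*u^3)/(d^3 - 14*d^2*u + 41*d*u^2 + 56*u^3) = (-d^2 - d*u + 42*u^2)/(-d^2 + 7*d*u + 8*u^2)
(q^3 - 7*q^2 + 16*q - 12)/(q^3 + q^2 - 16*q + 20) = (q - 3)/(q + 5)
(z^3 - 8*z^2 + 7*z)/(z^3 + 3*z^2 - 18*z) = (z^2 - 8*z + 7)/(z^2 + 3*z - 18)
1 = 1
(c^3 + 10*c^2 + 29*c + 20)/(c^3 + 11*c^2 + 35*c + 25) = (c + 4)/(c + 5)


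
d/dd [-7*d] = -7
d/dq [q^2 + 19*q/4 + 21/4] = 2*q + 19/4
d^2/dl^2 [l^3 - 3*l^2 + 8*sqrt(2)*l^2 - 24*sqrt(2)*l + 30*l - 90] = 6*l - 6 + 16*sqrt(2)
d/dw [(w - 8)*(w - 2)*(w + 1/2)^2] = 4*w^3 - 27*w^2 + 25*w/2 + 27/2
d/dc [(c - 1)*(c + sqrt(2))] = 2*c - 1 + sqrt(2)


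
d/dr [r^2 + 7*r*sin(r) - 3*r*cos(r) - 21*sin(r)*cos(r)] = 3*r*sin(r) + 7*r*cos(r) + 2*r + 7*sin(r) - 3*cos(r) - 21*cos(2*r)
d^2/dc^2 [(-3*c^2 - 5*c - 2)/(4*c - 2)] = -21/(8*c^3 - 12*c^2 + 6*c - 1)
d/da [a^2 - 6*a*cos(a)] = 6*a*sin(a) + 2*a - 6*cos(a)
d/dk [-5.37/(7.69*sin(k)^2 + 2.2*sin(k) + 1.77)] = (82.5906*sin(k) + 11.814)*cos(k)/(7.69*sin(k)^2 + 2.2*sin(k) + 1.77)^2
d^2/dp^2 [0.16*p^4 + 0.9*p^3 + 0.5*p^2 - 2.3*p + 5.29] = 1.92*p^2 + 5.4*p + 1.0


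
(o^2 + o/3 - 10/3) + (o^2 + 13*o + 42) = 2*o^2 + 40*o/3 + 116/3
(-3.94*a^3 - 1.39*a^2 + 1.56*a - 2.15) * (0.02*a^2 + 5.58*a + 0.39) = -0.0788*a^5 - 22.013*a^4 - 9.2616*a^3 + 8.1197*a^2 - 11.3886*a - 0.8385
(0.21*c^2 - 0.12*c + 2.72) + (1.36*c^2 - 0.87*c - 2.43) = 1.57*c^2 - 0.99*c + 0.29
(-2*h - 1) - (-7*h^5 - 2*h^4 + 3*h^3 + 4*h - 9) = 7*h^5 + 2*h^4 - 3*h^3 - 6*h + 8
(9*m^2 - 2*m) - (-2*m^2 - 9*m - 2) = 11*m^2 + 7*m + 2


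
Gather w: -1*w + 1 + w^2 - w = w^2 - 2*w + 1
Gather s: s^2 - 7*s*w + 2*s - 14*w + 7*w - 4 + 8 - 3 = s^2 + s*(2 - 7*w) - 7*w + 1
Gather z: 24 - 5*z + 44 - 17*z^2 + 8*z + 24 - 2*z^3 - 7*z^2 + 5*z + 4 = -2*z^3 - 24*z^2 + 8*z + 96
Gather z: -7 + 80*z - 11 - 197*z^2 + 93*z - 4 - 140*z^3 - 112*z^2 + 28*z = -140*z^3 - 309*z^2 + 201*z - 22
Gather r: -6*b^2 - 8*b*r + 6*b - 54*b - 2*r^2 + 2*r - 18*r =-6*b^2 - 48*b - 2*r^2 + r*(-8*b - 16)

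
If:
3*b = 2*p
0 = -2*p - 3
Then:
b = -1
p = -3/2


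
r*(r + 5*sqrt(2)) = r^2 + 5*sqrt(2)*r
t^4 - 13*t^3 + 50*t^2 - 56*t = t*(t - 7)*(t - 4)*(t - 2)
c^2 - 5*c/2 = c*(c - 5/2)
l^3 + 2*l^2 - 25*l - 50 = (l - 5)*(l + 2)*(l + 5)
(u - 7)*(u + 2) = u^2 - 5*u - 14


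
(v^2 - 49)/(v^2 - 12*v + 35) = (v + 7)/(v - 5)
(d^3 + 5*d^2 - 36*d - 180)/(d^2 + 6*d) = d - 1 - 30/d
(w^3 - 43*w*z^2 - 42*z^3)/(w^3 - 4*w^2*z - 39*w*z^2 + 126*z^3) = (-w - z)/(-w + 3*z)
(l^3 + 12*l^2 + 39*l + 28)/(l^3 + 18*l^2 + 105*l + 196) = (l + 1)/(l + 7)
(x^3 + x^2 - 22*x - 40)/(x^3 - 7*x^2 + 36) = (x^2 - x - 20)/(x^2 - 9*x + 18)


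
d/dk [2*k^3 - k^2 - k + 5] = 6*k^2 - 2*k - 1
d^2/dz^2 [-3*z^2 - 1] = -6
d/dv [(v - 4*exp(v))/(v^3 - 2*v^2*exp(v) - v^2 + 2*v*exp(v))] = (v*(1 - 4*exp(v))*(v^2 - 2*v*exp(v) - v + 2*exp(v)) + (v - 4*exp(v))*(2*v^2*exp(v) - 3*v^2 + 2*v*exp(v) + 2*v - 2*exp(v)))/(v^2*(v^2 - 2*v*exp(v) - v + 2*exp(v))^2)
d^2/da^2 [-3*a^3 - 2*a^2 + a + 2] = -18*a - 4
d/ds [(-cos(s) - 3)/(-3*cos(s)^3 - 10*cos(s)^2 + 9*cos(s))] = (6*cos(s)^3 + 37*cos(s)^2 + 60*cos(s) - 27)*sin(s)/((-3*sin(s)^2 + 10*cos(s) - 6)^2*cos(s)^2)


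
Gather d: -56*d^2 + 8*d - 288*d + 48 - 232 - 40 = -56*d^2 - 280*d - 224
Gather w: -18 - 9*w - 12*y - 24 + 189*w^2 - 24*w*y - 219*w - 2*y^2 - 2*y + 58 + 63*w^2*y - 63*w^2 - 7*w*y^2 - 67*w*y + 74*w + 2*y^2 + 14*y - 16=w^2*(63*y + 126) + w*(-7*y^2 - 91*y - 154)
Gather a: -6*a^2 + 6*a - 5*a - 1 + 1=-6*a^2 + a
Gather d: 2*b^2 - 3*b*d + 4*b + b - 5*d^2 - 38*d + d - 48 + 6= 2*b^2 + 5*b - 5*d^2 + d*(-3*b - 37) - 42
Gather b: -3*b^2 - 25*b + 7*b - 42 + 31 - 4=-3*b^2 - 18*b - 15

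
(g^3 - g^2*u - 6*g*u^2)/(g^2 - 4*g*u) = (g^2 - g*u - 6*u^2)/(g - 4*u)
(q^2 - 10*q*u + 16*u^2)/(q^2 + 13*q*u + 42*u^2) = (q^2 - 10*q*u + 16*u^2)/(q^2 + 13*q*u + 42*u^2)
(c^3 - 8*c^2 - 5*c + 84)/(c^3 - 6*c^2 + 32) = (c^2 - 4*c - 21)/(c^2 - 2*c - 8)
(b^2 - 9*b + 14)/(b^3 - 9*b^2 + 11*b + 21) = (b - 2)/(b^2 - 2*b - 3)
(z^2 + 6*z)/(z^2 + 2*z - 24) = z/(z - 4)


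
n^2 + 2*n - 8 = (n - 2)*(n + 4)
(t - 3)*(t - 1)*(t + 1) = t^3 - 3*t^2 - t + 3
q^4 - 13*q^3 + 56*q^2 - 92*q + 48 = (q - 6)*(q - 4)*(q - 2)*(q - 1)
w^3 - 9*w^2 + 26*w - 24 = (w - 4)*(w - 3)*(w - 2)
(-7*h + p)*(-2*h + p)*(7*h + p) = 98*h^3 - 49*h^2*p - 2*h*p^2 + p^3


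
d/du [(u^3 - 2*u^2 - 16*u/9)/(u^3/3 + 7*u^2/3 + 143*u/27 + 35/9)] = 9*(243*u^4 + 954*u^3 + 423*u^2 - 1260*u - 560)/(81*u^6 + 1134*u^5 + 6543*u^4 + 19908*u^3 + 33679*u^2 + 30030*u + 11025)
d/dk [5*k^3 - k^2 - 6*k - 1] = 15*k^2 - 2*k - 6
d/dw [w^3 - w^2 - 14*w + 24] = 3*w^2 - 2*w - 14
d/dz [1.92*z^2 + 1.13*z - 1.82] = 3.84*z + 1.13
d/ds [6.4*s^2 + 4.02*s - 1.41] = 12.8*s + 4.02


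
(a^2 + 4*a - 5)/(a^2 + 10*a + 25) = (a - 1)/(a + 5)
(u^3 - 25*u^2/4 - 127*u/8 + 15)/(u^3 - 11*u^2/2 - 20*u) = (u - 3/4)/u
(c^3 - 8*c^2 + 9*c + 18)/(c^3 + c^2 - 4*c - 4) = (c^2 - 9*c + 18)/(c^2 - 4)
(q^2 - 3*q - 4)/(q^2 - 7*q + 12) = (q + 1)/(q - 3)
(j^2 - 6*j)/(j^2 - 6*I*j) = (j - 6)/(j - 6*I)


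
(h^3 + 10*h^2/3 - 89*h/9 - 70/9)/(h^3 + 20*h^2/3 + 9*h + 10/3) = (h - 7/3)/(h + 1)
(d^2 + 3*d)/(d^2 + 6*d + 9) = d/(d + 3)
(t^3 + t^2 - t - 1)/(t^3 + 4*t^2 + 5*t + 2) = (t - 1)/(t + 2)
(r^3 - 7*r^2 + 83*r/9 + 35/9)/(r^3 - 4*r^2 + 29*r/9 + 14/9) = (r - 5)/(r - 2)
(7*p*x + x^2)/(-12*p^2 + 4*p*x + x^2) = x*(7*p + x)/(-12*p^2 + 4*p*x + x^2)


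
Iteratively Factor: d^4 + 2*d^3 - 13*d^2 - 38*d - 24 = (d + 1)*(d^3 + d^2 - 14*d - 24) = (d + 1)*(d + 3)*(d^2 - 2*d - 8) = (d - 4)*(d + 1)*(d + 3)*(d + 2)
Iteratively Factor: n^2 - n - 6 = (n - 3)*(n + 2)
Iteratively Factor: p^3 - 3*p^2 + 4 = (p - 2)*(p^2 - p - 2) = (p - 2)*(p + 1)*(p - 2)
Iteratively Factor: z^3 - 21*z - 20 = (z + 1)*(z^2 - z - 20) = (z - 5)*(z + 1)*(z + 4)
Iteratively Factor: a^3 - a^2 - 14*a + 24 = (a - 2)*(a^2 + a - 12) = (a - 2)*(a + 4)*(a - 3)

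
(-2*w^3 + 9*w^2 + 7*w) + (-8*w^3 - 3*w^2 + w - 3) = -10*w^3 + 6*w^2 + 8*w - 3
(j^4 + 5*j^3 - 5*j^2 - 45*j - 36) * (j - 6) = j^5 - j^4 - 35*j^3 - 15*j^2 + 234*j + 216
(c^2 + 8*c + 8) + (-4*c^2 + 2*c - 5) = -3*c^2 + 10*c + 3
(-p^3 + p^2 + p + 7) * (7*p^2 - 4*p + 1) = -7*p^5 + 11*p^4 + 2*p^3 + 46*p^2 - 27*p + 7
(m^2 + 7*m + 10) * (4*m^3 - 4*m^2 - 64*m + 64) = 4*m^5 + 24*m^4 - 52*m^3 - 424*m^2 - 192*m + 640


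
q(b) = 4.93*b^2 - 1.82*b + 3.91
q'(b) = 9.86*b - 1.82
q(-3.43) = 68.15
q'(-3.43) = -35.64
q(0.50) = 4.23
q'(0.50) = 3.11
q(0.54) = 4.36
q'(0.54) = 3.50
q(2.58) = 32.03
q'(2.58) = 23.62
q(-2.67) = 43.91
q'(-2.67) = -28.15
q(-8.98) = 417.81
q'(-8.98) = -90.36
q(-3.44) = 68.51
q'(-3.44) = -35.74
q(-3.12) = 57.58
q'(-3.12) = -32.58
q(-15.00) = 1140.46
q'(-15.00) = -149.72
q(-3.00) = 53.74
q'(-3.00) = -31.40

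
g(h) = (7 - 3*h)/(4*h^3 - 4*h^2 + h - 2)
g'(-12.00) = 0.00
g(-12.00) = -0.00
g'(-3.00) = -0.08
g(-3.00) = -0.11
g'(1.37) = -9.27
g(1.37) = 1.35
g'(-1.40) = -0.68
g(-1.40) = -0.50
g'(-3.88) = -0.03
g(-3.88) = -0.06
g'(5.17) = 0.01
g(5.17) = -0.02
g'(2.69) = -0.03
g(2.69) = -0.02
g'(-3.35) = -0.05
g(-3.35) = -0.08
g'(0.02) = 0.02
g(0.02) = -3.50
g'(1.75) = -0.86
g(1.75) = 0.20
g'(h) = (7 - 3*h)*(-12*h^2 + 8*h - 1)/(4*h^3 - 4*h^2 + h - 2)^2 - 3/(4*h^3 - 4*h^2 + h - 2)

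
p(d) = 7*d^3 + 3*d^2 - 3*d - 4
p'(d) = 21*d^2 + 6*d - 3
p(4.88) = 866.30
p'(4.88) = 526.38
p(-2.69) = -110.48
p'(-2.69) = 132.82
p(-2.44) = -80.51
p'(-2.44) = 107.39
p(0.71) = -2.11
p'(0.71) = 11.85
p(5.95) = 1558.87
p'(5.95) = 776.15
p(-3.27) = -206.87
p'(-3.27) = 201.93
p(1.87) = 46.66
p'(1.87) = 81.65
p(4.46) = 663.31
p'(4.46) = 441.48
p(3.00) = 203.00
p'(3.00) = 204.00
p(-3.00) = -157.00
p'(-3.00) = 168.00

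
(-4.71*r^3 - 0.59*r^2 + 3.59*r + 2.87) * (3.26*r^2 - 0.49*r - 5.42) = -15.3546*r^5 + 0.3845*r^4 + 37.5207*r^3 + 10.7949*r^2 - 20.8641*r - 15.5554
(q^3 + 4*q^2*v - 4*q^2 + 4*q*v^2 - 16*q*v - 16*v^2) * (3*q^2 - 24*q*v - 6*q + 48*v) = 3*q^5 - 12*q^4*v - 18*q^4 - 84*q^3*v^2 + 72*q^3*v + 24*q^3 - 96*q^2*v^3 + 504*q^2*v^2 - 96*q^2*v + 576*q*v^3 - 672*q*v^2 - 768*v^3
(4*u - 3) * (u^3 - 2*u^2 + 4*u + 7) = 4*u^4 - 11*u^3 + 22*u^2 + 16*u - 21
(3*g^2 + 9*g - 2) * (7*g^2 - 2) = 21*g^4 + 63*g^3 - 20*g^2 - 18*g + 4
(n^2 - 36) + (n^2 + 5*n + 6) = 2*n^2 + 5*n - 30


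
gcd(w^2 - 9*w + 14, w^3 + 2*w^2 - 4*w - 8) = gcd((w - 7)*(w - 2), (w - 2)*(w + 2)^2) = w - 2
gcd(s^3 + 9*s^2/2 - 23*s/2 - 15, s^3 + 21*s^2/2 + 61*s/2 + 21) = s^2 + 7*s + 6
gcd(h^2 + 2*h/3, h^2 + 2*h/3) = h^2 + 2*h/3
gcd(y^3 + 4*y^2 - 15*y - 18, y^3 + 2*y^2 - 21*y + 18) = y^2 + 3*y - 18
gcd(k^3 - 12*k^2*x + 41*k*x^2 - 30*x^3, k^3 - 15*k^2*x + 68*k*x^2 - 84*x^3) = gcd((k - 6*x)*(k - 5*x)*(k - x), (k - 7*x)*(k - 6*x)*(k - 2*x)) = -k + 6*x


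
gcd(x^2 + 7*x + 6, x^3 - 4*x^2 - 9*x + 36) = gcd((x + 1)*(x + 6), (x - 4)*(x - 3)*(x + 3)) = 1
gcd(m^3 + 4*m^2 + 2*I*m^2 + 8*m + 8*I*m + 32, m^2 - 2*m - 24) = m + 4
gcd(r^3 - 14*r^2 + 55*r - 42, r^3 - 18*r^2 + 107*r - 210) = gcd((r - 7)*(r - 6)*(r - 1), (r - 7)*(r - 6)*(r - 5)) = r^2 - 13*r + 42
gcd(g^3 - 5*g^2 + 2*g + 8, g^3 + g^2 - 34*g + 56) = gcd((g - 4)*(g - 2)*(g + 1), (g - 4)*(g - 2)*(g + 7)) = g^2 - 6*g + 8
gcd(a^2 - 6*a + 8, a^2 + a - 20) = a - 4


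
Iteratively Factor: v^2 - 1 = (v + 1)*(v - 1)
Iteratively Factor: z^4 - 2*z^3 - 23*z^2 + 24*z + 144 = (z + 3)*(z^3 - 5*z^2 - 8*z + 48) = (z - 4)*(z + 3)*(z^2 - z - 12) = (z - 4)*(z + 3)^2*(z - 4)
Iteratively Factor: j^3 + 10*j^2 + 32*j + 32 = (j + 2)*(j^2 + 8*j + 16) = (j + 2)*(j + 4)*(j + 4)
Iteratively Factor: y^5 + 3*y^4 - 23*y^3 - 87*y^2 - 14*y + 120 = (y + 4)*(y^4 - y^3 - 19*y^2 - 11*y + 30) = (y - 1)*(y + 4)*(y^3 - 19*y - 30) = (y - 1)*(y + 3)*(y + 4)*(y^2 - 3*y - 10) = (y - 1)*(y + 2)*(y + 3)*(y + 4)*(y - 5)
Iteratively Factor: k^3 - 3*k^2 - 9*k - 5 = (k - 5)*(k^2 + 2*k + 1) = (k - 5)*(k + 1)*(k + 1)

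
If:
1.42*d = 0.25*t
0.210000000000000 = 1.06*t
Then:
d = 0.03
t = 0.20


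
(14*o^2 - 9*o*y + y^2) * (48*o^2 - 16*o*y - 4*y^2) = 672*o^4 - 656*o^3*y + 136*o^2*y^2 + 20*o*y^3 - 4*y^4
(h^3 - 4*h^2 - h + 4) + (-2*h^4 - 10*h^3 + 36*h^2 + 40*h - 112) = -2*h^4 - 9*h^3 + 32*h^2 + 39*h - 108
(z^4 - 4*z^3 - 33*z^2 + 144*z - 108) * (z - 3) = z^5 - 7*z^4 - 21*z^3 + 243*z^2 - 540*z + 324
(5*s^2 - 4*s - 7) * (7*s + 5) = 35*s^3 - 3*s^2 - 69*s - 35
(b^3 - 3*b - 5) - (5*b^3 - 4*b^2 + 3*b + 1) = -4*b^3 + 4*b^2 - 6*b - 6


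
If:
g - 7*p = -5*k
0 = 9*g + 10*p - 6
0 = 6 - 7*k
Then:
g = -6/511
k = 6/7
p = 312/511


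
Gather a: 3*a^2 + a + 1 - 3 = 3*a^2 + a - 2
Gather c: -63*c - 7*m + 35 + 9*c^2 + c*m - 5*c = 9*c^2 + c*(m - 68) - 7*m + 35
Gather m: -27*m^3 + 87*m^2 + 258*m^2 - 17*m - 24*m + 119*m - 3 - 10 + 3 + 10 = -27*m^3 + 345*m^2 + 78*m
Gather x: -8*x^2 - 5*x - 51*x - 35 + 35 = -8*x^2 - 56*x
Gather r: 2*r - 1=2*r - 1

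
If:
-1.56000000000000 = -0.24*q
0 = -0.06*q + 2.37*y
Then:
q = 6.50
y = 0.16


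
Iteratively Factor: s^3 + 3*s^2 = (s)*(s^2 + 3*s) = s^2*(s + 3)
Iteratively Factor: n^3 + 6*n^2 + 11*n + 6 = (n + 1)*(n^2 + 5*n + 6) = (n + 1)*(n + 2)*(n + 3)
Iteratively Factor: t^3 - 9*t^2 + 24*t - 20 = (t - 2)*(t^2 - 7*t + 10) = (t - 5)*(t - 2)*(t - 2)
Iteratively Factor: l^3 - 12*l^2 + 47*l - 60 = (l - 4)*(l^2 - 8*l + 15) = (l - 4)*(l - 3)*(l - 5)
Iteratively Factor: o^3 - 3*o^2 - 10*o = (o)*(o^2 - 3*o - 10) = o*(o + 2)*(o - 5)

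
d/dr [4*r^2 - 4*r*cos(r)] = 4*r*sin(r) + 8*r - 4*cos(r)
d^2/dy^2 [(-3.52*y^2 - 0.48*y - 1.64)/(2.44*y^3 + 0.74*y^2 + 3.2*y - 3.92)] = (-41.913344*y^6 - 17.146368*y^5 + 42.5379839999999*y^4 - 495.091584*y^3 - 198.577248*y^2 - 125.773056*y - 163.32352)/(14.526784*y^9 + 13.216992*y^8 + 61.162992*y^7 - 34.941592*y^6 + 37.746048*y^5 - 167.351136*y^4 + 89.554688*y^3 - 86.308992*y^2 + 147.51744*y - 60.236288)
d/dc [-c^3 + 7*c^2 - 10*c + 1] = -3*c^2 + 14*c - 10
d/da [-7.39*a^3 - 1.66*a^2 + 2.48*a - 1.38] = -22.17*a^2 - 3.32*a + 2.48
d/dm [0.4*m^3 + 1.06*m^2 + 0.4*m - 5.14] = 1.2*m^2 + 2.12*m + 0.4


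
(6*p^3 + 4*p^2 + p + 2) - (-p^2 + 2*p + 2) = 6*p^3 + 5*p^2 - p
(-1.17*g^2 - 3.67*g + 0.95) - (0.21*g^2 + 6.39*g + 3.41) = -1.38*g^2 - 10.06*g - 2.46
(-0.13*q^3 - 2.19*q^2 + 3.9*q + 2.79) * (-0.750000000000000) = 0.0975*q^3 + 1.6425*q^2 - 2.925*q - 2.0925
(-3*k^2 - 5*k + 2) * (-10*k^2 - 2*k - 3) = 30*k^4 + 56*k^3 - k^2 + 11*k - 6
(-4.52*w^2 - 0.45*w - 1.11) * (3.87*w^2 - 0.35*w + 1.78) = -17.4924*w^4 - 0.1595*w^3 - 12.1838*w^2 - 0.4125*w - 1.9758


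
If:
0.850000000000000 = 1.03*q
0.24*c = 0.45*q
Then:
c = 1.55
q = 0.83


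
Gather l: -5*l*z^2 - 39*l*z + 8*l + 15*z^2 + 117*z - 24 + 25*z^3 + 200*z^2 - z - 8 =l*(-5*z^2 - 39*z + 8) + 25*z^3 + 215*z^2 + 116*z - 32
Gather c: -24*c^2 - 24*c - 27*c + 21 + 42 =-24*c^2 - 51*c + 63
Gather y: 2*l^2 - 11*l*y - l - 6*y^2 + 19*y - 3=2*l^2 - l - 6*y^2 + y*(19 - 11*l) - 3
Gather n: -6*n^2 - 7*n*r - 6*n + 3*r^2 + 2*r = -6*n^2 + n*(-7*r - 6) + 3*r^2 + 2*r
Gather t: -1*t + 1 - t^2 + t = 1 - t^2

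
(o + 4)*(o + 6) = o^2 + 10*o + 24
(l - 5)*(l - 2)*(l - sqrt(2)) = l^3 - 7*l^2 - sqrt(2)*l^2 + 7*sqrt(2)*l + 10*l - 10*sqrt(2)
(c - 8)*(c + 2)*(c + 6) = c^3 - 52*c - 96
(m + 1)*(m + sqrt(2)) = m^2 + m + sqrt(2)*m + sqrt(2)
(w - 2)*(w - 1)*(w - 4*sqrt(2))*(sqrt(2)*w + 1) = sqrt(2)*w^4 - 7*w^3 - 3*sqrt(2)*w^3 - 2*sqrt(2)*w^2 + 21*w^2 - 14*w + 12*sqrt(2)*w - 8*sqrt(2)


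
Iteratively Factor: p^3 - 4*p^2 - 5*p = (p - 5)*(p^2 + p) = p*(p - 5)*(p + 1)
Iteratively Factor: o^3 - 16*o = (o)*(o^2 - 16) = o*(o + 4)*(o - 4)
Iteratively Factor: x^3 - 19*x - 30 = (x - 5)*(x^2 + 5*x + 6) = (x - 5)*(x + 2)*(x + 3)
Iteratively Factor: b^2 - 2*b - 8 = (b + 2)*(b - 4)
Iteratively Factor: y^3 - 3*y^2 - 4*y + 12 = (y + 2)*(y^2 - 5*y + 6) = (y - 2)*(y + 2)*(y - 3)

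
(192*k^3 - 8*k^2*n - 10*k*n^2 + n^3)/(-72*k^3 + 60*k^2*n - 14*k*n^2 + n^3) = (-32*k^2 - 4*k*n + n^2)/(12*k^2 - 8*k*n + n^2)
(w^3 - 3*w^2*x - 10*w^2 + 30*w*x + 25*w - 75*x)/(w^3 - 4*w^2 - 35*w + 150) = (w - 3*x)/(w + 6)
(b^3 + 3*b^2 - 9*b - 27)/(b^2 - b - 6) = (b^2 + 6*b + 9)/(b + 2)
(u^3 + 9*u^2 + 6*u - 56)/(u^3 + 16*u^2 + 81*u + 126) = (u^2 + 2*u - 8)/(u^2 + 9*u + 18)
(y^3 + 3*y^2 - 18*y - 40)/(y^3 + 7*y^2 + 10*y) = (y - 4)/y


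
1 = 1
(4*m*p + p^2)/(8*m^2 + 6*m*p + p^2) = p/(2*m + p)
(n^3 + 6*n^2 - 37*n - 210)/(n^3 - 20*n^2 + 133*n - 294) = (n^2 + 12*n + 35)/(n^2 - 14*n + 49)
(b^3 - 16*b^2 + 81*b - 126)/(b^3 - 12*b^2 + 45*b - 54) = (b - 7)/(b - 3)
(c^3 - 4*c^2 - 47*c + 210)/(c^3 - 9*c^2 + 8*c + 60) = (c + 7)/(c + 2)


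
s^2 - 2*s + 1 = (s - 1)^2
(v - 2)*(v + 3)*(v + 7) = v^3 + 8*v^2 + v - 42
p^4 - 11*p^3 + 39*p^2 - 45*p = p*(p - 5)*(p - 3)^2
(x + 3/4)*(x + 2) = x^2 + 11*x/4 + 3/2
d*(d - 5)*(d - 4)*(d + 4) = d^4 - 5*d^3 - 16*d^2 + 80*d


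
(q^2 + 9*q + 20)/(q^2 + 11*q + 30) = (q + 4)/(q + 6)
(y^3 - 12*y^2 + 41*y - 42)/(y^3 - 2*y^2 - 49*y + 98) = (y - 3)/(y + 7)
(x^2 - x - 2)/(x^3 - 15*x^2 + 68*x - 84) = (x + 1)/(x^2 - 13*x + 42)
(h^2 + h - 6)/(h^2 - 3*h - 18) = (h - 2)/(h - 6)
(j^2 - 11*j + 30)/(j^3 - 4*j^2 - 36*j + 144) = (j - 5)/(j^2 + 2*j - 24)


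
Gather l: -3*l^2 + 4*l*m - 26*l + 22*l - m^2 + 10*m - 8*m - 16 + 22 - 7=-3*l^2 + l*(4*m - 4) - m^2 + 2*m - 1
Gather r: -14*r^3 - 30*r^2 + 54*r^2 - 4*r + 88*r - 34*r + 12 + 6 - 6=-14*r^3 + 24*r^2 + 50*r + 12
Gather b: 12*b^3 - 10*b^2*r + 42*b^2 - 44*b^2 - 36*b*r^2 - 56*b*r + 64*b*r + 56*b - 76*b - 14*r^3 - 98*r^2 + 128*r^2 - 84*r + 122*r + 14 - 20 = 12*b^3 + b^2*(-10*r - 2) + b*(-36*r^2 + 8*r - 20) - 14*r^3 + 30*r^2 + 38*r - 6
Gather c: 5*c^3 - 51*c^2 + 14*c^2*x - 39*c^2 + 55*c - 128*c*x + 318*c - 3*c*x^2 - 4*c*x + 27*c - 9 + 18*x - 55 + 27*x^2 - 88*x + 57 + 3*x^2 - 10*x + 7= 5*c^3 + c^2*(14*x - 90) + c*(-3*x^2 - 132*x + 400) + 30*x^2 - 80*x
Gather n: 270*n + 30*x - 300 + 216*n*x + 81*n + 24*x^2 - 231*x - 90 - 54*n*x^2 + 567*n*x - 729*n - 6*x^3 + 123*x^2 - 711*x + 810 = n*(-54*x^2 + 783*x - 378) - 6*x^3 + 147*x^2 - 912*x + 420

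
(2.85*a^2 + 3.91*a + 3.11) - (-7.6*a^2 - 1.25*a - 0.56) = 10.45*a^2 + 5.16*a + 3.67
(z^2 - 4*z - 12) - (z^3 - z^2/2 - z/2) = -z^3 + 3*z^2/2 - 7*z/2 - 12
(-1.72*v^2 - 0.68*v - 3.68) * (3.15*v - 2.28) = -5.418*v^3 + 1.7796*v^2 - 10.0416*v + 8.3904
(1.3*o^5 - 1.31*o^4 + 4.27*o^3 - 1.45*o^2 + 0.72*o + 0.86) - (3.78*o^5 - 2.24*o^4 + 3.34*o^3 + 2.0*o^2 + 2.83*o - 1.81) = -2.48*o^5 + 0.93*o^4 + 0.93*o^3 - 3.45*o^2 - 2.11*o + 2.67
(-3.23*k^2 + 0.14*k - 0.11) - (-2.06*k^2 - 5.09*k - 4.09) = -1.17*k^2 + 5.23*k + 3.98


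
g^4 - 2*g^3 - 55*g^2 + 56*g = g*(g - 8)*(g - 1)*(g + 7)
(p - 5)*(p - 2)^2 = p^3 - 9*p^2 + 24*p - 20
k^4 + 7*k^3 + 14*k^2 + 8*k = k*(k + 1)*(k + 2)*(k + 4)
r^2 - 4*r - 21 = (r - 7)*(r + 3)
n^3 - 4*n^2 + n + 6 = (n - 3)*(n - 2)*(n + 1)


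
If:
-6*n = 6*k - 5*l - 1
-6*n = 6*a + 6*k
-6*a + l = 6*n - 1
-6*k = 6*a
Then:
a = 1/9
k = -1/9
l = -1/3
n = 0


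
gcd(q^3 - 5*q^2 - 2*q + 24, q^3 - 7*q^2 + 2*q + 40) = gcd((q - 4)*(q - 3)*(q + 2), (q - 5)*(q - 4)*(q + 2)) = q^2 - 2*q - 8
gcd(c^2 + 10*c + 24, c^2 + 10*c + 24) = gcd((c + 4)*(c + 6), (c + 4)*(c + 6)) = c^2 + 10*c + 24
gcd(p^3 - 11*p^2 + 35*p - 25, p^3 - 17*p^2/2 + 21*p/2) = 1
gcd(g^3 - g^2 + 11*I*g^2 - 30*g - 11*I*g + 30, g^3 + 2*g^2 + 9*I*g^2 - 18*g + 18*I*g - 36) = g + 6*I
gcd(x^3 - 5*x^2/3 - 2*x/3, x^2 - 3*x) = x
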